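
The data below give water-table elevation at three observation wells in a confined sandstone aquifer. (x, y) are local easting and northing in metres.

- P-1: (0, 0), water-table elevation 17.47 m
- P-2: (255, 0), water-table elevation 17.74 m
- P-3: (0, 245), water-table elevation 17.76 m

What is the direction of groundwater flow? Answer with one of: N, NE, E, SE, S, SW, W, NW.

∂h/∂x = (17.74 − 17.47) / (255 − 0) = +0.001059
∂h/∂y = (17.76 − 17.47) / (245 − 0) = +0.001184
Flow = −∇h = (-0.001059 east, -0.001184 north), which points southwest.

SW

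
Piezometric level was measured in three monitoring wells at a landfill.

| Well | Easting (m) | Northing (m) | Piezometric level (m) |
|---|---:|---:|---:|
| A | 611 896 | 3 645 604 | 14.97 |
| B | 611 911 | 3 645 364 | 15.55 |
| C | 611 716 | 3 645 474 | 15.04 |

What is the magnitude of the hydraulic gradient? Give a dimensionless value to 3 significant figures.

With h = a·x + b·y + c and A as origin, the differences give:
  15·a + (-240)·b = +0.58
  (-180)·a + (-130)·b = +0.07
Eliminate b (×(-130) and ×(-240), subtract): -45150·a = -58.600 → a = ∂h/∂x = +0.001298
Back-substitute: b = ∂h/∂y = -0.002336.
|∇h| = √(0.001298² + -0.002336²) = 0.002672

0.00267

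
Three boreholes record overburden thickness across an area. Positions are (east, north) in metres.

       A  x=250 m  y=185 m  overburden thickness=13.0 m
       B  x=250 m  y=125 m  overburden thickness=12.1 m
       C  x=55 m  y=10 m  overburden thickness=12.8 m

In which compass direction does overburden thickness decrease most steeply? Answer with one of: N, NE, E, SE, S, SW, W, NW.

Differences from A: to B (Δx, Δy, Δh) = (0, -60, -0.9); to C = (-195, -175, -0.2).
Determinant of the coordinate differences = 0·(-175) − (-195)·(-60) = -11700.
∂d/∂x = [(-0.9)·(-175) − (-0.2)·(-60)] / -11700 = -0.01244
∂d/∂y = [0·(-0.2) − (-195)·(-0.9)] / -11700 = +0.01500
Steepest decrease is along −∇f = (+0.01244 E, -0.01500 N) → southeast.

SE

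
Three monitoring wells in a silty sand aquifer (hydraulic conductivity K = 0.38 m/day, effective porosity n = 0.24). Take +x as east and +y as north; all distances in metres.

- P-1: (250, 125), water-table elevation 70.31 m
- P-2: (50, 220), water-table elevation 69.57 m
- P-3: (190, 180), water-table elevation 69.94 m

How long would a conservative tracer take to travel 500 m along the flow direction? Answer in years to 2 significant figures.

150 years

With h = a·x + b·y + c and P-1 as origin, the differences give:
  (-200)·a + 95·b = -0.74
  (-60)·a + 55·b = -0.37
Eliminate b (×55 and ×95, subtract): -5300·a = -5.550 → a = ∂h/∂x = +0.001047
Back-substitute: b = ∂h/∂y = -0.005585.
|∇h| = √(0.001047² + -0.005585²) = 0.005682
Seepage velocity v = K·i/n = 0.38 × 0.005682 / 0.24 = 0.008997 m/day.
t = 500 / 0.008997 = 5.557e+04 days = 152 years.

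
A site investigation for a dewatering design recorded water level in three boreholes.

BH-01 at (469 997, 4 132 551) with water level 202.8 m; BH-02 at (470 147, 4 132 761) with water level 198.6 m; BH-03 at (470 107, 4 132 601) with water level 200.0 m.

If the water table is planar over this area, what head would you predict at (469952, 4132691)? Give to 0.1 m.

203.5 m

Differences from BH-01: to BH-02 (Δx, Δy, Δh) = (150, 210, -4.2); to BH-03 = (110, 50, -2.8).
Solve a·Δx + b·Δy = Δh: det = 150·50 − 110·210 = -15600.
∂h/∂x = [(-4.2)·50 − (-2.8)·210] / -15600 = -0.02423
∂h/∂y = [150·(-2.8) − 110·(-4.2)] / -15600 = -0.002692
h(469952, 4132691) = 202.8 + (-0.02423)·(-45) + (-0.002692)·(140) = 202.8 +1.090 -0.377 = 203.513 m.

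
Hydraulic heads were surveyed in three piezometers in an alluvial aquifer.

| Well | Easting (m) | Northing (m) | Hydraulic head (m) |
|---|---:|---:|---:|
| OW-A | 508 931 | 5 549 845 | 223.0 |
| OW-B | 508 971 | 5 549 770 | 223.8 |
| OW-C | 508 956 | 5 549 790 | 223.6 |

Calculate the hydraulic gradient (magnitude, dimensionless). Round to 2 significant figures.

0.013

Differences from OW-A: to OW-B (Δx, Δy, Δh) = (40, -75, +0.8); to OW-C = (25, -55, +0.6).
Determinant of the coordinate differences = 40·(-55) − 25·(-75) = -325.
∂h/∂x = [(+0.8)·(-55) − (+0.6)·(-75)] / -325 = -0.003077
∂h/∂y = [40·(+0.6) − 25·(+0.8)] / -325 = -0.01231
|∇h| = √(-0.003077² + -0.01231²) = 0.01269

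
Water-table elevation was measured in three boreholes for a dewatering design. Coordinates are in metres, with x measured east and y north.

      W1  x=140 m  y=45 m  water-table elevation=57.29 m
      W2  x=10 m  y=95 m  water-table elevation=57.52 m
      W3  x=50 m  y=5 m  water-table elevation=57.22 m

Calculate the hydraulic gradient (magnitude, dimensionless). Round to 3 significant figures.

Taking W1 as reference: W2−W1 = (-130, 50, +0.23); W3−W1 = (-90, -40, -0.07).
Determinant of the coordinate differences = (-130)·(-40) − (-90)·50 = 9700.
∂h/∂x = [(+0.23)·(-40) − (-0.07)·50] / 9700 = -0.0005876
∂h/∂y = [(-130)·(-0.07) − (-90)·(+0.23)] / 9700 = +0.003072
|∇h| = √(-0.0005876² + 0.003072²) = 0.003128

0.00313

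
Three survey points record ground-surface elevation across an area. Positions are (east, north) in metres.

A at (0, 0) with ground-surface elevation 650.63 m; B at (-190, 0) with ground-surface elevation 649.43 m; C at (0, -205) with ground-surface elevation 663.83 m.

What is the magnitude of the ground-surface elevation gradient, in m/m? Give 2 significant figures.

∂z/∂x = (649.43 − 650.63) / (-190 − 0) = +0.006316
∂z/∂y = (663.83 − 650.63) / (-205 − 0) = -0.06439
|∇f| = √(0.006316² + -0.06439²) = 0.0647 m/m

0.065 m/m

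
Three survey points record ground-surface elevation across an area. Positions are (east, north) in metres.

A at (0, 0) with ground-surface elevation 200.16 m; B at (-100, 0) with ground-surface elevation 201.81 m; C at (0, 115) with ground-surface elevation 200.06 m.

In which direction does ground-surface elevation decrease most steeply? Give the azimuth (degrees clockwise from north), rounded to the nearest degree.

087°

∂z/∂x = (201.81 − 200.16) / (-100 − 0) = -0.01650
∂z/∂y = (200.06 − 200.16) / (115 − 0) = -0.0008696
Steepest decrease is along −∇f: components (+0.01650 E, +0.0008696 N).
Azimuth = atan2(+0.01650, +0.0008696) = 87.0° ≈ 087°.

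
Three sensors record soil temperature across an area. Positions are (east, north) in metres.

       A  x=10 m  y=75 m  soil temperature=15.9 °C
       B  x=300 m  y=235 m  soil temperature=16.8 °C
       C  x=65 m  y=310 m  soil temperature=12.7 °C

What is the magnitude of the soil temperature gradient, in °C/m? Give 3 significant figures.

Three-point gradient (reference A): Δ to B = (290, 160, +0.9), Δ to C = (55, 235, -3.2).
∂T/∂x = +0.01219, ∂T/∂y = -0.01647 (det = 59350).
|∇f| = √(0.01219² + -0.01647²) = 0.02049 °C/m

0.0205 °C/m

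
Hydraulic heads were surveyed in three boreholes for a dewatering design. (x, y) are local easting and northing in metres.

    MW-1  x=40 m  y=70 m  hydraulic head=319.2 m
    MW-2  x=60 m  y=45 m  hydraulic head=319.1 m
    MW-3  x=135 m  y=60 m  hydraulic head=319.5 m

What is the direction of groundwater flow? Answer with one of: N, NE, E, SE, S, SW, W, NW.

Taking MW-1 as reference: MW-2−MW-1 = (20, -25, -0.1); MW-3−MW-1 = (95, -10, +0.3).
Determinant of the coordinate differences = 20·(-10) − 95·(-25) = 2175.
∂h/∂x = [(-0.1)·(-10) − (+0.3)·(-25)] / 2175 = +0.003908
∂h/∂y = [20·(+0.3) − 95·(-0.1)] / 2175 = +0.007126
Flow = −∇h = (-0.003908 east, -0.007126 north), which points southwest.

SW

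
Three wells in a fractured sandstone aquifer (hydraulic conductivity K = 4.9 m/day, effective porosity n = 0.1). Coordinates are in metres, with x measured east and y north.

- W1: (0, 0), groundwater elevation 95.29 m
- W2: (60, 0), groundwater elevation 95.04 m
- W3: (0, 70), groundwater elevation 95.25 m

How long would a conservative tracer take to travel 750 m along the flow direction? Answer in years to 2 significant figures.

10.0 years

∂h/∂x = (95.04 − 95.29) / (60 − 0) = -0.004167
∂h/∂y = (95.25 − 95.29) / (70 − 0) = -0.0005714
|∇h| = √(-0.004167² + -0.0005714²) = 0.004206
Seepage velocity v = K·i/n = 4.9 × 0.004206 / 0.1 = 0.2061 m/day.
t = 750 / 0.2061 = 3639 days = 9.96 years.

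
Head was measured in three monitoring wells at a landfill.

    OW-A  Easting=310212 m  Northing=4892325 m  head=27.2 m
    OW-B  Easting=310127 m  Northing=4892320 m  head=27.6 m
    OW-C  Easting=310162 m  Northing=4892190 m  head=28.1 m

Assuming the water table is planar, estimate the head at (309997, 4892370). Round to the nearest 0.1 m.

Differences from OW-A: to OW-B (Δx, Δy, Δh) = (-85, -5, +0.4); to OW-C = (-50, -135, +0.9).
Determinant of the coordinate differences = (-85)·(-135) − (-50)·(-5) = 11225.
∂h/∂x = [(+0.4)·(-135) − (+0.9)·(-5)] / 11225 = -0.004410
∂h/∂y = [(-85)·(+0.9) − (-50)·(+0.4)] / 11225 = -0.005033
h(309997, 4892370) = 27.2 + (-0.004410)·(-215) + (-0.005033)·(45) = 27.2 +0.948 -0.227 = 27.922 m.

27.9 m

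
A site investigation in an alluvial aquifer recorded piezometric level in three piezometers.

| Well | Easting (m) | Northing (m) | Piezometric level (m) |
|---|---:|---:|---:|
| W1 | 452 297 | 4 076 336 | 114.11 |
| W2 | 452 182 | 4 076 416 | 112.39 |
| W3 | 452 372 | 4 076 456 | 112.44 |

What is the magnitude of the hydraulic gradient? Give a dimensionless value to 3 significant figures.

0.0166

With h = a·x + b·y + c and W1 as origin, the differences give:
  (-115)·a + 80·b = -1.72
  75·a + 120·b = -1.67
Eliminate b (×120 and ×80, subtract): -19800·a = -72.800 → a = ∂h/∂x = +0.003677
Back-substitute: b = ∂h/∂y = -0.01621.
|∇h| = √(0.003677² + -0.01621²) = 0.01662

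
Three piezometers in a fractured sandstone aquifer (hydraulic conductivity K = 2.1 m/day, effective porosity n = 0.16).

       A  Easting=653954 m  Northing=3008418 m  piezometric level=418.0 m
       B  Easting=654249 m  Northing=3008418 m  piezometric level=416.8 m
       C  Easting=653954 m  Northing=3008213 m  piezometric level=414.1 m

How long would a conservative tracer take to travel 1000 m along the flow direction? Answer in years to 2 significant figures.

∂h/∂x = (416.8 − 418.0) / (654249 − 653954) = -0.004068
∂h/∂y = (414.1 − 418.0) / (3008213 − 3008418) = +0.01902
|∇h| = √(-0.004068² + 0.01902²) = 0.01945
Seepage velocity v = K·i/n = 2.1 × 0.01945 / 0.16 = 0.2553 m/day.
t = 1000 / 0.2553 = 3917 days = 10.7 years.

11 years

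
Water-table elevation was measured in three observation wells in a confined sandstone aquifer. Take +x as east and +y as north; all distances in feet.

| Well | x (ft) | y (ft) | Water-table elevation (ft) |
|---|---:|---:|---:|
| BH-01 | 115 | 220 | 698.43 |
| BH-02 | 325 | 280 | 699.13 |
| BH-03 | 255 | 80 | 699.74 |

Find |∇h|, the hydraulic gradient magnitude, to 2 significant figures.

0.0066

Taking BH-01 as reference: BH-02−BH-01 = (210, 60, +0.70); BH-03−BH-01 = (140, -140, +1.31).
Determinant of the coordinate differences = 210·(-140) − 140·60 = -37800.
∂h/∂x = [(+0.70)·(-140) − (+1.31)·60] / -37800 = +0.004672
∂h/∂y = [210·(+1.31) − 140·(+0.70)] / -37800 = -0.004685
|∇h| = √(0.004672² + -0.004685²) = 0.006616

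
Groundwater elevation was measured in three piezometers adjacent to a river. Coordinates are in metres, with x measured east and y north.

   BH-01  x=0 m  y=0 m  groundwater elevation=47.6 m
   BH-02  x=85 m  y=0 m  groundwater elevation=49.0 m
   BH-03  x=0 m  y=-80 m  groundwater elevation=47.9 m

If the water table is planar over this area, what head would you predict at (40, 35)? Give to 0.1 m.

48.1 m

∂h/∂x = (49.0 − 47.6) / (85 − 0) = +0.01647
∂h/∂y = (47.9 − 47.6) / (-80 − 0) = -0.003750
h(40, 35) = 47.6 + (+0.01647)·(40) + (-0.003750)·(35) = 47.6 +0.659 -0.131 = 48.128 m.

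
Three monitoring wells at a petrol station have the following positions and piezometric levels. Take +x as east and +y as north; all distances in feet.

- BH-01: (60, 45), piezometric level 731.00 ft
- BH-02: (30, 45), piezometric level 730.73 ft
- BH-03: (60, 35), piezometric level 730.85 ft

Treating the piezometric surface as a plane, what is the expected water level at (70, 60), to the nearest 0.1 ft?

731.3 ft

Three-point gradient (reference BH-01): Δ to BH-02 = (-30, 0, -0.27), Δ to BH-03 = (0, -10, -0.15).
∂h/∂x = +0.009000, ∂h/∂y = +0.01500 (det = 300).
h(70, 60) = 731.00 + (+0.009000)·(10) + (+0.01500)·(15) = 731.00 +0.090 +0.225 = 731.315 ft.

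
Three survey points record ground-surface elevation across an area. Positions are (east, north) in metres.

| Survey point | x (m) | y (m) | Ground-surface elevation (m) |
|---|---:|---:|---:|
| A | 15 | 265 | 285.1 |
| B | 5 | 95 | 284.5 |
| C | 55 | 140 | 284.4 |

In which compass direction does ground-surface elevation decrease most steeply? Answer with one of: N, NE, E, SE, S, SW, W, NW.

Differences from A: to B (Δx, Δy, Δh) = (-10, -170, -0.6); to C = (40, -125, -0.7).
Determinant of the coordinate differences = (-10)·(-125) − 40·(-170) = 8050.
∂z/∂x = [(-0.6)·(-125) − (-0.7)·(-170)] / 8050 = -0.005466
∂z/∂y = [(-10)·(-0.7) − 40·(-0.6)] / 8050 = +0.003851
Steepest decrease is along −∇f = (+0.005466 E, -0.003851 N) → southeast.

SE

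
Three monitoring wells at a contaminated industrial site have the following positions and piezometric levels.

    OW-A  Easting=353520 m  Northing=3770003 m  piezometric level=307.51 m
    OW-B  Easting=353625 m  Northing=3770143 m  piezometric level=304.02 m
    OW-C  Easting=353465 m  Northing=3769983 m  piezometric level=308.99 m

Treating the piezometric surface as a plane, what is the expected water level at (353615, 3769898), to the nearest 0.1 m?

305.9 m

With h = a·x + b·y + c and OW-A as origin, the differences give:
  105·a + 140·b = -3.49
  (-55)·a + (-20)·b = +1.48
Eliminate b (×(-20) and ×140, subtract): 5600·a = -137.400 → a = ∂h/∂x = -0.02454
Back-substitute: b = ∂h/∂y = -0.006527.
h(353615, 3769898) = 307.51 + (-0.02454)·(95) + (-0.006527)·(-105) = 307.51 -2.331 +0.685 = 305.864 m.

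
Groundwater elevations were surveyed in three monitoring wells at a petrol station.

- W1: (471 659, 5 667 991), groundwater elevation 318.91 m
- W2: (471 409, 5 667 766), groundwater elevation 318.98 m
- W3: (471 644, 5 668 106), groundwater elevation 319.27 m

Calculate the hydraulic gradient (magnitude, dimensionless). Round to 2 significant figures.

Three-point gradient (reference W1): Δ to W2 = (-250, -225, +0.07), Δ to W3 = (-15, 115, +0.36).
∂h/∂x = -0.002772, ∂h/∂y = +0.002769 (det = -32125).
|∇h| = √(-0.002772² + 0.002769²) = 0.003918

0.0039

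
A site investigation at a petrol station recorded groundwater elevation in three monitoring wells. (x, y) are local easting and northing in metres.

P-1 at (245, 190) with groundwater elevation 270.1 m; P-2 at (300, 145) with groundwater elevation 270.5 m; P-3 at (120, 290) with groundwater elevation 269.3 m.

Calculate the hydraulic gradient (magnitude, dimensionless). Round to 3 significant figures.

0.0577

With h = a·x + b·y + c and P-1 as origin, the differences give:
  55·a + (-45)·b = +0.4
  (-125)·a + 100·b = -0.8
Eliminate b (×100 and ×(-45), subtract): -125·a = 4.00 → a = ∂h/∂x = -0.03200
Back-substitute: b = ∂h/∂y = -0.04800.
|∇h| = √(-0.03200² + -0.04800²) = 0.05769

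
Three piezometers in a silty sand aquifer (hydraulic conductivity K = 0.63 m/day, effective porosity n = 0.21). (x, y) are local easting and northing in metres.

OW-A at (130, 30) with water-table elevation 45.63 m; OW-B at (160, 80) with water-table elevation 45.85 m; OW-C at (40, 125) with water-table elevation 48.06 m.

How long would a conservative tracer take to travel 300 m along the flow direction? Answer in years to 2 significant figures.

Differences from OW-A: to OW-B (Δx, Δy, Δh) = (30, 50, +0.22); to OW-C = (-90, 95, +2.43).
Solve a·Δx + b·Δy = Δh: det = 30·95 − (-90)·50 = 7350.
∂h/∂x = [(+0.22)·95 − (+2.43)·50] / 7350 = -0.01369
∂h/∂y = [30·(+2.43) − (-90)·(+0.22)] / 7350 = +0.01261
|∇h| = √(-0.01369² + 0.01261²) = 0.01861
Seepage velocity v = K·i/n = 0.63 × 0.01861 / 0.21 = 0.05583 m/day.
t = 300 / 0.05583 = 5373 days = 14.7 years.

15 years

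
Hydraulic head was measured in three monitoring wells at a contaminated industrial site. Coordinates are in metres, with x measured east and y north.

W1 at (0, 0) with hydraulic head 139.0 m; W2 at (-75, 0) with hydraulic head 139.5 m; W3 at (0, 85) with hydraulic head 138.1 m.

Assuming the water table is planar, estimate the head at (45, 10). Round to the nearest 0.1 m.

∂h/∂x = (139.5 − 139.0) / (-75 − 0) = -0.006667
∂h/∂y = (138.1 − 139.0) / (85 − 0) = -0.01059
h(45, 10) = 139.0 + (-0.006667)·(45) + (-0.01059)·(10) = 139.0 -0.300 -0.106 = 138.594 m.

138.6 m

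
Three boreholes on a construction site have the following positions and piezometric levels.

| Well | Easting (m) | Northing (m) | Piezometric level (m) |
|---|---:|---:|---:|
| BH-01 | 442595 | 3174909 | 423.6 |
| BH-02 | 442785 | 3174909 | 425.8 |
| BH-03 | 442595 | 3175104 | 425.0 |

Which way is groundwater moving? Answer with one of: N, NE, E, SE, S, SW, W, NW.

SW

∂h/∂x = (425.8 − 423.6) / (442785 − 442595) = +0.01158
∂h/∂y = (425.0 − 423.6) / (3175104 − 3174909) = +0.007179
Flow = −∇h = (-0.01158 east, -0.007179 north), which points southwest.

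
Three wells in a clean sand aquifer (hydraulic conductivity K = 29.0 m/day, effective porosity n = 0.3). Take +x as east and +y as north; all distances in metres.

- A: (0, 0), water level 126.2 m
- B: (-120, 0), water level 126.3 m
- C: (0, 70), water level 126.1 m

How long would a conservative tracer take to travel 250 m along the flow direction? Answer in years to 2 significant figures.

∂h/∂x = (126.3 − 126.2) / (-120 − 0) = -0.0008333
∂h/∂y = (126.1 − 126.2) / (70 − 0) = -0.001429
|∇h| = √(-0.0008333² + -0.001429²) = 0.001654
Seepage velocity v = K·i/n = 29.0 × 0.001654 / 0.3 = 0.1599 m/day.
t = 250 / 0.1599 = 1563 days = 4.28 years.

4.3 years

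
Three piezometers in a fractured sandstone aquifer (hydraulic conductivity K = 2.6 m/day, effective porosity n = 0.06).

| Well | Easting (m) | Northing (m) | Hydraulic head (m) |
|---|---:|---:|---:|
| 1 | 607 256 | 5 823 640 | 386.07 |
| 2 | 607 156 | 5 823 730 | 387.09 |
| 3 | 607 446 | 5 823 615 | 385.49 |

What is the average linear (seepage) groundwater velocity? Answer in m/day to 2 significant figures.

0.41 m/day

Differences from 1: to 2 (Δx, Δy, Δh) = (-100, 90, +1.02); to 3 = (190, -25, -0.58).
Determinant of the coordinate differences = (-100)·(-25) − 190·90 = -14600.
∂h/∂x = [(+1.02)·(-25) − (-0.58)·90] / -14600 = -0.001829
∂h/∂y = [(-100)·(-0.58) − 190·(+1.02)] / -14600 = +0.009301
|∇h| = √(-0.001829² + 0.009301²) = 0.009479
Seepage velocity v = K·i/n = 2.6 × 0.009479 / 0.06 = 0.4108 m/day.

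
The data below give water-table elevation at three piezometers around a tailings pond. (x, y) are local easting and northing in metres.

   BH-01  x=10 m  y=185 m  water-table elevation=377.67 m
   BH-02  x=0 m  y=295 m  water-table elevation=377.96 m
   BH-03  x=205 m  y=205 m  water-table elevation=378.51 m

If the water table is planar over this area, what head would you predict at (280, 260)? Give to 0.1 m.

Differences from BH-01: to BH-02 (Δx, Δy, Δh) = (-10, 110, +0.29); to BH-03 = (195, 20, +0.84).
Determinant of the coordinate differences = (-10)·20 − 195·110 = -21650.
∂h/∂x = [(+0.29)·20 − (+0.84)·110] / -21650 = +0.004000
∂h/∂y = [(-10)·(+0.84) − 195·(+0.29)] / -21650 = +0.003000
h(280, 260) = 377.67 + (+0.004000)·(270) + (+0.003000)·(75) = 377.67 +1.080 +0.225 = 378.975 m.

379.0 m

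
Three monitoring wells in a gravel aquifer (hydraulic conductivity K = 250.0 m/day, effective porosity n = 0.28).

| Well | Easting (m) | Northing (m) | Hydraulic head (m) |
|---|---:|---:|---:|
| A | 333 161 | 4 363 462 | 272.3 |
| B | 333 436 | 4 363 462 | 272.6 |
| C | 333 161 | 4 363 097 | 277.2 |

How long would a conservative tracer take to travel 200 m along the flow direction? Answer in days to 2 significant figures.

17 days

∂h/∂x = (272.6 − 272.3) / (333436 − 333161) = +0.001091
∂h/∂y = (277.2 − 272.3) / (4363097 − 4363462) = -0.01342
|∇h| = √(0.001091² + -0.01342²) = 0.01346
Seepage velocity v = K·i/n = 250.0 × 0.01346 / 0.28 = 12.02 m/day.
t = 200 / 12.02 = 16.64 days.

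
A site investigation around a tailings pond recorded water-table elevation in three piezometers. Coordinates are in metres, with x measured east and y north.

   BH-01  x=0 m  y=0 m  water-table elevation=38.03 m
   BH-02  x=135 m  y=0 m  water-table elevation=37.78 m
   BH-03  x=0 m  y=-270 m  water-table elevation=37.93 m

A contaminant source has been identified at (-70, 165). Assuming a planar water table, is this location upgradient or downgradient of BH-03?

upgradient

∂h/∂x = (37.78 − 38.03) / (135 − 0) = -0.001852
∂h/∂y = (37.93 − 38.03) / (-270 − 0) = +0.0003704
Head at (-70, 165) = 38.03 + (-0.001852)·(-70) + (+0.0003704)·(165) = 38.22 m.
That is higher than the 37.93 m at BH-03, so the point is upgradient.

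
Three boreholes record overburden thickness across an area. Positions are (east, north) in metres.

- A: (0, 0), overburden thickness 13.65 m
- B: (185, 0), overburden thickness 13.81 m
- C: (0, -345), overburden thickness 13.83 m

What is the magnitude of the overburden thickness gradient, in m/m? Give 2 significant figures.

∂d/∂x = (13.81 − 13.65) / (185 − 0) = +0.0008649
∂d/∂y = (13.83 − 13.65) / (-345 − 0) = -0.0005217
|∇f| = √(0.0008649² + -0.0005217²) = 0.00101 m/m

0.0010 m/m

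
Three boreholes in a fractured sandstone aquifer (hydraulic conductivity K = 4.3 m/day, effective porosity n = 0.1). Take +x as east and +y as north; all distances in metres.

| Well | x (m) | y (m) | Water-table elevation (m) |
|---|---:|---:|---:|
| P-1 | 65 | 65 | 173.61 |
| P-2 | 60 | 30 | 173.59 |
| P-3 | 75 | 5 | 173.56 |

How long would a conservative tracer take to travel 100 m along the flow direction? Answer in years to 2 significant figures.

5.8 years

With h = a·x + b·y + c and P-1 as origin, the differences give:
  (-5)·a + (-35)·b = -0.02
  10·a + (-60)·b = -0.05
Eliminate b (×(-60) and ×(-35), subtract): 650·a = -0.550 → a = ∂h/∂x = -0.0008462
Back-substitute: b = ∂h/∂y = +0.0006923.
|∇h| = √(-0.0008462² + 0.0006923²) = 0.001093
Seepage velocity v = K·i/n = 4.3 × 0.001093 / 0.1 = 0.047 m/day.
t = 100 / 0.047 = 2128 days = 5.83 years.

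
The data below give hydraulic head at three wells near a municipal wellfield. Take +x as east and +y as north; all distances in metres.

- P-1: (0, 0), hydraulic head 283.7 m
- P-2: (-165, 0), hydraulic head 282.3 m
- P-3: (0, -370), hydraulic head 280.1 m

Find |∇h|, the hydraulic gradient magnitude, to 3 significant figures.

∂h/∂x = (282.3 − 283.7) / (-165 − 0) = +0.008485
∂h/∂y = (280.1 − 283.7) / (-370 − 0) = +0.009730
|∇h| = √(0.008485² + 0.009730²) = 0.01291

0.0129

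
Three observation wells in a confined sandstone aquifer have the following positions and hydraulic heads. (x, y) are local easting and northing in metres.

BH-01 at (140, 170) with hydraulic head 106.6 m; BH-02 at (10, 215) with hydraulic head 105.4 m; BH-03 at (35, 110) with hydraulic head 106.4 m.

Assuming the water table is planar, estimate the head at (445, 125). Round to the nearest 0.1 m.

With h = a·x + b·y + c and BH-01 as origin, the differences give:
  (-130)·a + 45·b = -1.2
  (-105)·a + (-60)·b = -0.2
Eliminate b (×(-60) and ×45, subtract): 12525·a = 81.00 → a = ∂h/∂x = +0.006467
Back-substitute: b = ∂h/∂y = -0.007984.
h(445, 125) = 106.6 + (+0.006467)·(305) + (-0.007984)·(-45) = 106.6 +1.972 +0.359 = 108.932 m.

108.9 m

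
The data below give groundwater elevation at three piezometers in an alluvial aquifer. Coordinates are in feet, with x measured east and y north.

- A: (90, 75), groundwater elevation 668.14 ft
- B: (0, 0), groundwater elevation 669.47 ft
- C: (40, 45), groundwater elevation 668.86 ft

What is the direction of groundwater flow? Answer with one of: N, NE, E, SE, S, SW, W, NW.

Differences from A: to B (Δx, Δy, Δh) = (-90, -75, +1.33); to C = (-50, -30, +0.72).
Solve a·Δx + b·Δy = Δh: det = (-90)·(-30) − (-50)·(-75) = -1050.
∂h/∂x = [(+1.33)·(-30) − (+0.72)·(-75)] / -1050 = -0.01343
∂h/∂y = [(-90)·(+0.72) − (-50)·(+1.33)] / -1050 = -0.001619
Flow = −∇h = (+0.01343 east, +0.001619 north), which points east.

E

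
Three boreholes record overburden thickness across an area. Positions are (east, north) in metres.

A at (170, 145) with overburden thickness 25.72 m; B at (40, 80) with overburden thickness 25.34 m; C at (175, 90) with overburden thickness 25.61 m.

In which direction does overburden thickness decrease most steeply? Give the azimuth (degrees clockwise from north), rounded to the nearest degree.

Three-point gradient (reference A): Δ to B = (-130, -65, -0.38), Δ to C = (5, -55, -0.11).
∂d/∂x = +0.001839, ∂d/∂y = +0.002167 (det = 7475).
Steepest decrease is along −∇f: components (-0.001839 E, -0.002167 N).
Azimuth = atan2(-0.001839, -0.002167) = 220.3° ≈ 220°.

220°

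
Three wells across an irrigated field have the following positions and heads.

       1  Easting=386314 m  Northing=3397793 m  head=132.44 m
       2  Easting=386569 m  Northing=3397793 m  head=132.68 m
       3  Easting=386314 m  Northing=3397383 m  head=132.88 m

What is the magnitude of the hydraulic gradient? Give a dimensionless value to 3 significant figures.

0.00143

∂h/∂x = (132.68 − 132.44) / (386569 − 386314) = +0.0009412
∂h/∂y = (132.88 − 132.44) / (3397383 − 3397793) = -0.001073
|∇h| = √(0.0009412² + -0.001073²) = 0.001427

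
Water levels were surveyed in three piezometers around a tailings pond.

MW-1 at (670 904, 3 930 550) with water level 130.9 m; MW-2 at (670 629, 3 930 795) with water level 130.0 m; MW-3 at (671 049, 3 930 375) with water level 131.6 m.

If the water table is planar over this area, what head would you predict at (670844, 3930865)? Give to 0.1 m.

With h = a·x + b·y + c and MW-1 as origin, the differences give:
  (-275)·a + 245·b = -0.9
  145·a + (-175)·b = +0.7
Eliminate b (×(-175) and ×245, subtract): 12600·a = -14.00 → a = ∂h/∂x = -0.001111
Back-substitute: b = ∂h/∂y = -0.004921.
h(670844, 3930865) = 130.9 + (-0.001111)·(-60) + (-0.004921)·(315) = 130.9 +0.067 -1.550 = 129.417 m.

129.4 m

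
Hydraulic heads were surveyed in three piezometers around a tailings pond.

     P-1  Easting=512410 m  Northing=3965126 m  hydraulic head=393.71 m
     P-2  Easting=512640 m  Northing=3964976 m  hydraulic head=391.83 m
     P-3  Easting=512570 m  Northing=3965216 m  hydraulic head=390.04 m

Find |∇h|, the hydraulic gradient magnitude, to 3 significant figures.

Taking P-1 as reference: P-2−P-1 = (230, -150, -1.88); P-3−P-1 = (160, 90, -3.67).
Solve a·Δx + b·Δy = Δh: det = 230·90 − 160·(-150) = 44700.
∂h/∂x = [(-1.88)·90 − (-3.67)·(-150)] / 44700 = -0.01610
∂h/∂y = [230·(-3.67) − 160·(-1.88)] / 44700 = -0.01215
|∇h| = √(-0.01610² + -0.01215²) = 0.02017

0.0202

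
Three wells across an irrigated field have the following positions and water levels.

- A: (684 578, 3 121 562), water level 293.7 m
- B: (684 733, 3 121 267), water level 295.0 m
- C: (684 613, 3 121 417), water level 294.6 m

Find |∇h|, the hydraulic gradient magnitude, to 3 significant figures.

Differences from A: to B (Δx, Δy, Δh) = (155, -295, +1.3); to C = (35, -145, +0.9).
Solve a·Δx + b·Δy = Δh: det = 155·(-145) − 35·(-295) = -12150.
∂h/∂x = [(+1.3)·(-145) − (+0.9)·(-295)] / -12150 = -0.006337
∂h/∂y = [155·(+0.9) − 35·(+1.3)] / -12150 = -0.007737
|∇h| = √(-0.006337² + -0.007737²) = 0.01

0.0100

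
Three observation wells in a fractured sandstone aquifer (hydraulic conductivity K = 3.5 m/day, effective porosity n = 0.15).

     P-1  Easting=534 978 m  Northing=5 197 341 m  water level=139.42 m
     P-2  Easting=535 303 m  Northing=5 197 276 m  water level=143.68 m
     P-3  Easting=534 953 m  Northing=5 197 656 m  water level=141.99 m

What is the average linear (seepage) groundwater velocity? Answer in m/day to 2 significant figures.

Taking P-1 as reference: P-2−P-1 = (325, -65, +4.26); P-3−P-1 = (-25, 315, +2.57).
Solve a·Δx + b·Δy = Δh: det = 325·315 − (-25)·(-65) = 100750.
∂h/∂x = [(+4.26)·315 − (+2.57)·(-65)] / 100750 = +0.01498
∂h/∂y = [325·(+2.57) − (-25)·(+4.26)] / 100750 = +0.009347
|∇h| = √(0.01498² + 0.009347²) = 0.01766
Seepage velocity v = K·i/n = 3.5 × 0.01766 / 0.15 = 0.4121 m/day.

0.41 m/day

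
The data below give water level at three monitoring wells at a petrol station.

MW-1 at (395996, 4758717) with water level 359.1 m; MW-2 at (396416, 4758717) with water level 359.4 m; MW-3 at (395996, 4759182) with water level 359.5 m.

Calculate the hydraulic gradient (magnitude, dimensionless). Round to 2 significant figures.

0.0011

∂h/∂x = (359.4 − 359.1) / (396416 − 395996) = +0.0007143
∂h/∂y = (359.5 − 359.1) / (4759182 − 4758717) = +0.0008602
|∇h| = √(0.0007143² + 0.0008602²) = 0.001118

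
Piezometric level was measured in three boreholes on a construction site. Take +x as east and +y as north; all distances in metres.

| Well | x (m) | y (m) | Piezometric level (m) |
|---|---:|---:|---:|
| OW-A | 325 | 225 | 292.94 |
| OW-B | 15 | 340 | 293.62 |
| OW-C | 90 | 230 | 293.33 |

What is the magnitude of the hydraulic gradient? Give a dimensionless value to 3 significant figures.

0.00223

Taking OW-A as reference: OW-B−OW-A = (-310, 115, +0.68); OW-C−OW-A = (-235, 5, +0.39).
Determinant of the coordinate differences = (-310)·5 − (-235)·115 = 25475.
∂h/∂x = [(+0.68)·5 − (+0.39)·115] / 25475 = -0.001627
∂h/∂y = [(-310)·(+0.39) − (-235)·(+0.68)] / 25475 = +0.001527
|∇h| = √(-0.001627² + 0.001527²) = 0.002231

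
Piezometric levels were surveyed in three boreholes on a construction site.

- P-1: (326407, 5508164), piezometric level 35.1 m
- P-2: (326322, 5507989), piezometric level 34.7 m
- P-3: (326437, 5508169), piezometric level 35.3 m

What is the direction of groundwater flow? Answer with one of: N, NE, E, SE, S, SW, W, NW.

W

Differences from P-1: to P-2 (Δx, Δy, Δh) = (-85, -175, -0.4); to P-3 = (30, 5, +0.2).
Determinant of the coordinate differences = (-85)·5 − 30·(-175) = 4825.
∂h/∂x = [(-0.4)·5 − (+0.2)·(-175)] / 4825 = +0.006839
∂h/∂y = [(-85)·(+0.2) − 30·(-0.4)] / 4825 = -0.001036
Flow = −∇h = (-0.006839 east, +0.001036 north), which points west.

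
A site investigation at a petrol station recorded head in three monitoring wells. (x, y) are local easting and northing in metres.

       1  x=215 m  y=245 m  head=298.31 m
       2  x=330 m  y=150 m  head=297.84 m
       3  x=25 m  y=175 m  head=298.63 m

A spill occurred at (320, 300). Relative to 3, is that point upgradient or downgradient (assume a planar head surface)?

Three-point gradient (reference 1): Δ to 2 = (115, -95, -0.47), Δ to 3 = (-190, -70, +0.32).
∂h/∂x = -0.002425, ∂h/∂y = +0.002011 (det = -26100).
Head at (320, 300) = 298.31 + (-0.002425)·(105) + (+0.002011)·(55) = 298.17 m.
That is lower than the 298.63 m at 3, so the point is downgradient.

downgradient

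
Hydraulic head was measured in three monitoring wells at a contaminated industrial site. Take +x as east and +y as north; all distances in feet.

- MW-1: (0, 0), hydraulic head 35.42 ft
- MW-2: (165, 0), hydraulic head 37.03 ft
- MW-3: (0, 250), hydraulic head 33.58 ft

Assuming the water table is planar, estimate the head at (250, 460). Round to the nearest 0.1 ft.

∂h/∂x = (37.03 − 35.42) / (165 − 0) = +0.009758
∂h/∂y = (33.58 − 35.42) / (250 − 0) = -0.007360
h(250, 460) = 35.42 + (+0.009758)·(250) + (-0.007360)·(460) = 35.42 +2.439 -3.386 = 34.474 ft.

34.5 ft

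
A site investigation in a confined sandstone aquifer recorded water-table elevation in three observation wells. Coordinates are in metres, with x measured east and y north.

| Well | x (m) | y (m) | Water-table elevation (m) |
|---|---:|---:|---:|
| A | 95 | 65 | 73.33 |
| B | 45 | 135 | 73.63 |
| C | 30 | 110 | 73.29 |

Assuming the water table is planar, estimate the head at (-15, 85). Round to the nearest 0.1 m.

72.7 m

With h = a·x + b·y + c and A as origin, the differences give:
  (-50)·a + 70·b = +0.30
  (-65)·a + 45·b = -0.04
Eliminate b (×45 and ×70, subtract): 2300·a = 16.300 → a = ∂h/∂x = +0.007087
Back-substitute: b = ∂h/∂y = +0.009348.
h(-15, 85) = 73.33 + (+0.007087)·(-110) + (+0.009348)·(20) = 73.33 -0.780 +0.187 = 72.737 m.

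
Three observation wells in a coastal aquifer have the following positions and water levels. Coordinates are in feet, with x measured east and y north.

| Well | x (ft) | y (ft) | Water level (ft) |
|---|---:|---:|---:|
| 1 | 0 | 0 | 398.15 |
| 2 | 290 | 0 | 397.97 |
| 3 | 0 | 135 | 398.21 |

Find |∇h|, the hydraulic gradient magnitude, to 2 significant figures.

0.00076

∂h/∂x = (397.97 − 398.15) / (290 − 0) = -0.0006207
∂h/∂y = (398.21 − 398.15) / (135 − 0) = +0.0004444
|∇h| = √(-0.0006207² + 0.0004444²) = 0.0007634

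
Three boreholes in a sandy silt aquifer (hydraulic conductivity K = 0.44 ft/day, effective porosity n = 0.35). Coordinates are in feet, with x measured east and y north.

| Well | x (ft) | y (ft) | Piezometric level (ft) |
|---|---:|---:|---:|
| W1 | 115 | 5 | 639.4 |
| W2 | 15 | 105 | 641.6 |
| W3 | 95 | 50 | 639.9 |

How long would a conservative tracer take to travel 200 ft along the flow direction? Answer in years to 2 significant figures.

With h = a·x + b·y + c and W1 as origin, the differences give:
  (-100)·a + 100·b = +2.2
  (-20)·a + 45·b = +0.5
Eliminate b (×45 and ×100, subtract): -2500·a = 49.00 → a = ∂h/∂x = -0.01960
Back-substitute: b = ∂h/∂y = +0.002400.
|∇h| = √(-0.01960² + 0.002400²) = 0.01975
Seepage velocity v = K·i/n = 0.44 × 0.01975 / 0.35 = 0.02483 ft/day.
t = 200 / 0.02483 = 8055 days = 22.1 years.

22 years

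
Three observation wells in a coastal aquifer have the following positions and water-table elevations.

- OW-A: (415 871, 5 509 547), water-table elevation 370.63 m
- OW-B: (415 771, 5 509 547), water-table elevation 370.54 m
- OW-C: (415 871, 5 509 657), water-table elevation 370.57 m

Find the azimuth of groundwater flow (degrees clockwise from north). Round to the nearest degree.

∂h/∂x = (370.54 − 370.63) / (415771 − 415871) = +0.0009000
∂h/∂y = (370.57 − 370.63) / (5509657 − 5509547) = -0.0005455
Flow direction (−∇h) has components (-0.0009000 E, +0.0005455 N).
Azimuth = atan2(E, N) = atan2(-0.0009000, +0.0005455) = 301.2° ≈ 301°.

301°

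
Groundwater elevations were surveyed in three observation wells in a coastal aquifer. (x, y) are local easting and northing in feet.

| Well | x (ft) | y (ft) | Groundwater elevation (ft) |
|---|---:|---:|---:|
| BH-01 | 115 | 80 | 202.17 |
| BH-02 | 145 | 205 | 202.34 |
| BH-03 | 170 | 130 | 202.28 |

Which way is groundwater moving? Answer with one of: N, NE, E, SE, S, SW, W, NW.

Three-point gradient (reference BH-01): Δ to BH-02 = (30, 125, +0.17), Δ to BH-03 = (55, 50, +0.11).
∂h/∂x = +0.0009767, ∂h/∂y = +0.001126 (det = -5375).
Flow = −∇h = (-0.0009767 east, -0.001126 north), which points southwest.

SW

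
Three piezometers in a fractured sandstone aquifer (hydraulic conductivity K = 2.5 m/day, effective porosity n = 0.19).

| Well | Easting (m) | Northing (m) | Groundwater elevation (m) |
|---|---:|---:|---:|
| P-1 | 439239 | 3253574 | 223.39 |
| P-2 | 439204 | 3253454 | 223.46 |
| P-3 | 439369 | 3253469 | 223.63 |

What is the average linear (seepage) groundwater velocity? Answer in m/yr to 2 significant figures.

With h = a·x + b·y + c and P-1 as origin, the differences give:
  (-35)·a + (-120)·b = +0.07
  130·a + (-105)·b = +0.24
Eliminate b (×(-105) and ×(-120), subtract): 19275·a = 21.450 → a = ∂h/∂x = +0.001113
Back-substitute: b = ∂h/∂y = -0.0009079.
|∇h| = √(0.001113² + -0.0009079²) = 0.001436
Seepage velocity v = K·i/n = 2.5 × 0.001436 / 0.19 = 0.01889 m/day = 6.9 m/yr.

6.9 m/yr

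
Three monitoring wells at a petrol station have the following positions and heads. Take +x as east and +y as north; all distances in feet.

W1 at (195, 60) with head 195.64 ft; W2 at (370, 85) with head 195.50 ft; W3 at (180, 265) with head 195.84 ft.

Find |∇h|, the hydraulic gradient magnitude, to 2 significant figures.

0.0013

Taking W1 as reference: W2−W1 = (175, 25, -0.14); W3−W1 = (-15, 205, +0.20).
Determinant of the coordinate differences = 175·205 − (-15)·25 = 36250.
∂h/∂x = [(-0.14)·205 − (+0.20)·25] / 36250 = -0.0009297
∂h/∂y = [175·(+0.20) − (-15)·(-0.14)] / 36250 = +0.0009076
|∇h| = √(-0.0009297² + 0.0009076²) = 0.001299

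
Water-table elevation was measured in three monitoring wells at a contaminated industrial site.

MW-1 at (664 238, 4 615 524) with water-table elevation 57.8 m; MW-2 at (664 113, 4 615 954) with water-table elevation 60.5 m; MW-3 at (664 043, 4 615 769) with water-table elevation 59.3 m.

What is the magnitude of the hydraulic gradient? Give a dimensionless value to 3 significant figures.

Three-point gradient (reference MW-1): Δ to MW-2 = (-125, 430, +2.7), Δ to MW-3 = (-195, 245, +1.5).
∂h/∂x = +0.0003100, ∂h/∂y = +0.006369 (det = 53225).
|∇h| = √(0.0003100² + 0.006369²) = 0.006377

0.00638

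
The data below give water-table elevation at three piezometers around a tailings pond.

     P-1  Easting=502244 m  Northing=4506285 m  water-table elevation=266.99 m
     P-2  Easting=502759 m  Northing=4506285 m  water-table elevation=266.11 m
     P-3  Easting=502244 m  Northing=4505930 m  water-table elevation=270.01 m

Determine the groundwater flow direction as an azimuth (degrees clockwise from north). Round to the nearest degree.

∂h/∂x = (266.11 − 266.99) / (502759 − 502244) = -0.001709
∂h/∂y = (270.01 − 266.99) / (4505930 − 4506285) = -0.008507
Flow direction (−∇h) has components (+0.001709 E, +0.008507 N).
Azimuth = atan2(E, N) = atan2(+0.001709, +0.008507) = 11.4° ≈ 011°.

011°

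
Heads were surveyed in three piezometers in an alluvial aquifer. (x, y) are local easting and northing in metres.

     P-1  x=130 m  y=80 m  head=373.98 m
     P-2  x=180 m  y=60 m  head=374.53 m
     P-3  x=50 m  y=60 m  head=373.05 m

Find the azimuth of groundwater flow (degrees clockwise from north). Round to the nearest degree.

265°

Taking P-1 as reference: P-2−P-1 = (50, -20, +0.55); P-3−P-1 = (-80, -20, -0.93).
Solve a·Δx + b·Δy = Δh: det = 50·(-20) − (-80)·(-20) = -2600.
∂h/∂x = [(+0.55)·(-20) − (-0.93)·(-20)] / -2600 = +0.01138
∂h/∂y = [50·(-0.93) − (-80)·(+0.55)] / -2600 = +0.0009615
Flow direction (−∇h) has components (-0.01138 E, -0.0009615 N).
Azimuth = atan2(E, N) = atan2(-0.01138, -0.0009615) = 265.2° ≈ 265°.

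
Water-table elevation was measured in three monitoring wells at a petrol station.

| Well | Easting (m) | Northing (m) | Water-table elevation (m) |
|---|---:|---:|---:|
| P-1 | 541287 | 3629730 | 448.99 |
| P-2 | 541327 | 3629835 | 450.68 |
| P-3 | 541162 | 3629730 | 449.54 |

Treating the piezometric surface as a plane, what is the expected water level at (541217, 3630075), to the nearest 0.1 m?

455.4 m

Taking P-1 as reference: P-2−P-1 = (40, 105, +1.69); P-3−P-1 = (-125, 0, +0.55).
Determinant of the coordinate differences = 40·0 − (-125)·105 = 13125.
∂h/∂x = [(+1.69)·0 − (+0.55)·105] / 13125 = -0.004400
∂h/∂y = [40·(+0.55) − (-125)·(+1.69)] / 13125 = +0.01777
h(541217, 3630075) = 448.99 + (-0.004400)·(-70) + (+0.01777)·(345) = 448.99 +0.308 +6.131 = 455.429 m.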